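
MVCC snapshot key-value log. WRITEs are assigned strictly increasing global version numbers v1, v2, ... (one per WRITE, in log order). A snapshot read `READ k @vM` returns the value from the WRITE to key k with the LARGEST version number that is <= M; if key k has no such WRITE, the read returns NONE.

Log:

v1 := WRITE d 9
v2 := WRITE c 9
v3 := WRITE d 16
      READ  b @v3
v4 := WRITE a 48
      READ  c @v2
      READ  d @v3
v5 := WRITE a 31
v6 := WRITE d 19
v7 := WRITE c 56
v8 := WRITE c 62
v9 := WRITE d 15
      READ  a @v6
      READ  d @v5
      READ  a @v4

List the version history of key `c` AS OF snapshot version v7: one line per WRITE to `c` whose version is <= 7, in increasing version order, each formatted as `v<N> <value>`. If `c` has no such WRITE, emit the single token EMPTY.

Scan writes for key=c with version <= 7:
  v1 WRITE d 9 -> skip
  v2 WRITE c 9 -> keep
  v3 WRITE d 16 -> skip
  v4 WRITE a 48 -> skip
  v5 WRITE a 31 -> skip
  v6 WRITE d 19 -> skip
  v7 WRITE c 56 -> keep
  v8 WRITE c 62 -> drop (> snap)
  v9 WRITE d 15 -> skip
Collected: [(2, 9), (7, 56)]

Answer: v2 9
v7 56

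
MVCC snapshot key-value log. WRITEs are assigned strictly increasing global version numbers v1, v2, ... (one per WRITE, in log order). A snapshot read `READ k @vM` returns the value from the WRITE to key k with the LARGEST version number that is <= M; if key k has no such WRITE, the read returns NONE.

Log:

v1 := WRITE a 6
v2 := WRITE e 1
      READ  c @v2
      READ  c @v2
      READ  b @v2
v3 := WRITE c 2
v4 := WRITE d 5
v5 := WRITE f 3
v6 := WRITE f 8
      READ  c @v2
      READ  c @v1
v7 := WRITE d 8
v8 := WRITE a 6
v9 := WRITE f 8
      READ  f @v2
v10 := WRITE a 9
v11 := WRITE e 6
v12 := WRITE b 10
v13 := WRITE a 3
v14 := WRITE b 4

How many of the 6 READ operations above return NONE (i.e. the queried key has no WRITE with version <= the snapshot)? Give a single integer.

v1: WRITE a=6  (a history now [(1, 6)])
v2: WRITE e=1  (e history now [(2, 1)])
READ c @v2: history=[] -> no version <= 2 -> NONE
READ c @v2: history=[] -> no version <= 2 -> NONE
READ b @v2: history=[] -> no version <= 2 -> NONE
v3: WRITE c=2  (c history now [(3, 2)])
v4: WRITE d=5  (d history now [(4, 5)])
v5: WRITE f=3  (f history now [(5, 3)])
v6: WRITE f=8  (f history now [(5, 3), (6, 8)])
READ c @v2: history=[(3, 2)] -> no version <= 2 -> NONE
READ c @v1: history=[(3, 2)] -> no version <= 1 -> NONE
v7: WRITE d=8  (d history now [(4, 5), (7, 8)])
v8: WRITE a=6  (a history now [(1, 6), (8, 6)])
v9: WRITE f=8  (f history now [(5, 3), (6, 8), (9, 8)])
READ f @v2: history=[(5, 3), (6, 8), (9, 8)] -> no version <= 2 -> NONE
v10: WRITE a=9  (a history now [(1, 6), (8, 6), (10, 9)])
v11: WRITE e=6  (e history now [(2, 1), (11, 6)])
v12: WRITE b=10  (b history now [(12, 10)])
v13: WRITE a=3  (a history now [(1, 6), (8, 6), (10, 9), (13, 3)])
v14: WRITE b=4  (b history now [(12, 10), (14, 4)])
Read results in order: ['NONE', 'NONE', 'NONE', 'NONE', 'NONE', 'NONE']
NONE count = 6

Answer: 6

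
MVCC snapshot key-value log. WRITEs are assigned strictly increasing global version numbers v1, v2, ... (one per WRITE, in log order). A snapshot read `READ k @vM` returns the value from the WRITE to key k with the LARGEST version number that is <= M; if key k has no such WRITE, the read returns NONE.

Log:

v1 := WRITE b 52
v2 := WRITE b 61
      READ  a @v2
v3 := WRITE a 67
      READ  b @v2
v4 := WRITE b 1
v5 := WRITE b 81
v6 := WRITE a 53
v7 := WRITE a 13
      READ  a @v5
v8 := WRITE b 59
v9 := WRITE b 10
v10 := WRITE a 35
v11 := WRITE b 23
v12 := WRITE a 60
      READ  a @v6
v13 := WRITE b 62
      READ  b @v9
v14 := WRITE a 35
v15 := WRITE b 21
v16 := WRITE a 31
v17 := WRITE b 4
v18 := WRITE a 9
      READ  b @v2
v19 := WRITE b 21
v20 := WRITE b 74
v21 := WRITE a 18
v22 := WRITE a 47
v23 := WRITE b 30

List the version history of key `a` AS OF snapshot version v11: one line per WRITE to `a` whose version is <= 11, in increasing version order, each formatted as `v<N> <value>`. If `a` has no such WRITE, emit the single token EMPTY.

Answer: v3 67
v6 53
v7 13
v10 35

Derivation:
Scan writes for key=a with version <= 11:
  v1 WRITE b 52 -> skip
  v2 WRITE b 61 -> skip
  v3 WRITE a 67 -> keep
  v4 WRITE b 1 -> skip
  v5 WRITE b 81 -> skip
  v6 WRITE a 53 -> keep
  v7 WRITE a 13 -> keep
  v8 WRITE b 59 -> skip
  v9 WRITE b 10 -> skip
  v10 WRITE a 35 -> keep
  v11 WRITE b 23 -> skip
  v12 WRITE a 60 -> drop (> snap)
  v13 WRITE b 62 -> skip
  v14 WRITE a 35 -> drop (> snap)
  v15 WRITE b 21 -> skip
  v16 WRITE a 31 -> drop (> snap)
  v17 WRITE b 4 -> skip
  v18 WRITE a 9 -> drop (> snap)
  v19 WRITE b 21 -> skip
  v20 WRITE b 74 -> skip
  v21 WRITE a 18 -> drop (> snap)
  v22 WRITE a 47 -> drop (> snap)
  v23 WRITE b 30 -> skip
Collected: [(3, 67), (6, 53), (7, 13), (10, 35)]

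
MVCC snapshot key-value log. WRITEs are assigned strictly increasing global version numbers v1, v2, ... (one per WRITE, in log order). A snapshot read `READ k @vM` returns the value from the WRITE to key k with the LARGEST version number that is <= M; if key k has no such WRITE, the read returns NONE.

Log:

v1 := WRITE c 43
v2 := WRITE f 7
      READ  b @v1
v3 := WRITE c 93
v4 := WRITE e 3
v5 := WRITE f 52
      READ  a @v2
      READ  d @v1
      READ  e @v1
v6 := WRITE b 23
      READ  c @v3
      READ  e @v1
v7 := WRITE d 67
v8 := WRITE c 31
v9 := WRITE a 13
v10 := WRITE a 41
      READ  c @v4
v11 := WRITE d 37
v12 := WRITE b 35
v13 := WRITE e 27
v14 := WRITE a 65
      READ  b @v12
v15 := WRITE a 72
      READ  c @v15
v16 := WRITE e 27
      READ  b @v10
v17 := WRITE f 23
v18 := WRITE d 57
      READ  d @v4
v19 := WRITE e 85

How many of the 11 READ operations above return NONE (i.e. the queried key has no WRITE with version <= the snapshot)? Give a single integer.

v1: WRITE c=43  (c history now [(1, 43)])
v2: WRITE f=7  (f history now [(2, 7)])
READ b @v1: history=[] -> no version <= 1 -> NONE
v3: WRITE c=93  (c history now [(1, 43), (3, 93)])
v4: WRITE e=3  (e history now [(4, 3)])
v5: WRITE f=52  (f history now [(2, 7), (5, 52)])
READ a @v2: history=[] -> no version <= 2 -> NONE
READ d @v1: history=[] -> no version <= 1 -> NONE
READ e @v1: history=[(4, 3)] -> no version <= 1 -> NONE
v6: WRITE b=23  (b history now [(6, 23)])
READ c @v3: history=[(1, 43), (3, 93)] -> pick v3 -> 93
READ e @v1: history=[(4, 3)] -> no version <= 1 -> NONE
v7: WRITE d=67  (d history now [(7, 67)])
v8: WRITE c=31  (c history now [(1, 43), (3, 93), (8, 31)])
v9: WRITE a=13  (a history now [(9, 13)])
v10: WRITE a=41  (a history now [(9, 13), (10, 41)])
READ c @v4: history=[(1, 43), (3, 93), (8, 31)] -> pick v3 -> 93
v11: WRITE d=37  (d history now [(7, 67), (11, 37)])
v12: WRITE b=35  (b history now [(6, 23), (12, 35)])
v13: WRITE e=27  (e history now [(4, 3), (13, 27)])
v14: WRITE a=65  (a history now [(9, 13), (10, 41), (14, 65)])
READ b @v12: history=[(6, 23), (12, 35)] -> pick v12 -> 35
v15: WRITE a=72  (a history now [(9, 13), (10, 41), (14, 65), (15, 72)])
READ c @v15: history=[(1, 43), (3, 93), (8, 31)] -> pick v8 -> 31
v16: WRITE e=27  (e history now [(4, 3), (13, 27), (16, 27)])
READ b @v10: history=[(6, 23), (12, 35)] -> pick v6 -> 23
v17: WRITE f=23  (f history now [(2, 7), (5, 52), (17, 23)])
v18: WRITE d=57  (d history now [(7, 67), (11, 37), (18, 57)])
READ d @v4: history=[(7, 67), (11, 37), (18, 57)] -> no version <= 4 -> NONE
v19: WRITE e=85  (e history now [(4, 3), (13, 27), (16, 27), (19, 85)])
Read results in order: ['NONE', 'NONE', 'NONE', 'NONE', '93', 'NONE', '93', '35', '31', '23', 'NONE']
NONE count = 6

Answer: 6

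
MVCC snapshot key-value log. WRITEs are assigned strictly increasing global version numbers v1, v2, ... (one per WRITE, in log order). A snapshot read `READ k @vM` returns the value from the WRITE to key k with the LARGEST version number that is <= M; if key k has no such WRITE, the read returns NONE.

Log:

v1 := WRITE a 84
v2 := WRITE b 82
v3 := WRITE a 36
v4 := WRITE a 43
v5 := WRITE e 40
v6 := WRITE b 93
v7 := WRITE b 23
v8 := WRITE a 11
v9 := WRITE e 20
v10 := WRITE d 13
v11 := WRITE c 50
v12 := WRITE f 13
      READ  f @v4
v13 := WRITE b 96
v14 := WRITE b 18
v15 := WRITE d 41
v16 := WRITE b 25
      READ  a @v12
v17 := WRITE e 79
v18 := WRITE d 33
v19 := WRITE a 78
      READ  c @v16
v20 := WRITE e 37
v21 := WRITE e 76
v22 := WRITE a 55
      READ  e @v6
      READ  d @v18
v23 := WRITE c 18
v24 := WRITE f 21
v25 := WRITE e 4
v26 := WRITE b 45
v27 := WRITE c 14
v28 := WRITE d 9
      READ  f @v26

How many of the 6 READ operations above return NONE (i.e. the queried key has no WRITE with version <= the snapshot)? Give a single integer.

Answer: 1

Derivation:
v1: WRITE a=84  (a history now [(1, 84)])
v2: WRITE b=82  (b history now [(2, 82)])
v3: WRITE a=36  (a history now [(1, 84), (3, 36)])
v4: WRITE a=43  (a history now [(1, 84), (3, 36), (4, 43)])
v5: WRITE e=40  (e history now [(5, 40)])
v6: WRITE b=93  (b history now [(2, 82), (6, 93)])
v7: WRITE b=23  (b history now [(2, 82), (6, 93), (7, 23)])
v8: WRITE a=11  (a history now [(1, 84), (3, 36), (4, 43), (8, 11)])
v9: WRITE e=20  (e history now [(5, 40), (9, 20)])
v10: WRITE d=13  (d history now [(10, 13)])
v11: WRITE c=50  (c history now [(11, 50)])
v12: WRITE f=13  (f history now [(12, 13)])
READ f @v4: history=[(12, 13)] -> no version <= 4 -> NONE
v13: WRITE b=96  (b history now [(2, 82), (6, 93), (7, 23), (13, 96)])
v14: WRITE b=18  (b history now [(2, 82), (6, 93), (7, 23), (13, 96), (14, 18)])
v15: WRITE d=41  (d history now [(10, 13), (15, 41)])
v16: WRITE b=25  (b history now [(2, 82), (6, 93), (7, 23), (13, 96), (14, 18), (16, 25)])
READ a @v12: history=[(1, 84), (3, 36), (4, 43), (8, 11)] -> pick v8 -> 11
v17: WRITE e=79  (e history now [(5, 40), (9, 20), (17, 79)])
v18: WRITE d=33  (d history now [(10, 13), (15, 41), (18, 33)])
v19: WRITE a=78  (a history now [(1, 84), (3, 36), (4, 43), (8, 11), (19, 78)])
READ c @v16: history=[(11, 50)] -> pick v11 -> 50
v20: WRITE e=37  (e history now [(5, 40), (9, 20), (17, 79), (20, 37)])
v21: WRITE e=76  (e history now [(5, 40), (9, 20), (17, 79), (20, 37), (21, 76)])
v22: WRITE a=55  (a history now [(1, 84), (3, 36), (4, 43), (8, 11), (19, 78), (22, 55)])
READ e @v6: history=[(5, 40), (9, 20), (17, 79), (20, 37), (21, 76)] -> pick v5 -> 40
READ d @v18: history=[(10, 13), (15, 41), (18, 33)] -> pick v18 -> 33
v23: WRITE c=18  (c history now [(11, 50), (23, 18)])
v24: WRITE f=21  (f history now [(12, 13), (24, 21)])
v25: WRITE e=4  (e history now [(5, 40), (9, 20), (17, 79), (20, 37), (21, 76), (25, 4)])
v26: WRITE b=45  (b history now [(2, 82), (6, 93), (7, 23), (13, 96), (14, 18), (16, 25), (26, 45)])
v27: WRITE c=14  (c history now [(11, 50), (23, 18), (27, 14)])
v28: WRITE d=9  (d history now [(10, 13), (15, 41), (18, 33), (28, 9)])
READ f @v26: history=[(12, 13), (24, 21)] -> pick v24 -> 21
Read results in order: ['NONE', '11', '50', '40', '33', '21']
NONE count = 1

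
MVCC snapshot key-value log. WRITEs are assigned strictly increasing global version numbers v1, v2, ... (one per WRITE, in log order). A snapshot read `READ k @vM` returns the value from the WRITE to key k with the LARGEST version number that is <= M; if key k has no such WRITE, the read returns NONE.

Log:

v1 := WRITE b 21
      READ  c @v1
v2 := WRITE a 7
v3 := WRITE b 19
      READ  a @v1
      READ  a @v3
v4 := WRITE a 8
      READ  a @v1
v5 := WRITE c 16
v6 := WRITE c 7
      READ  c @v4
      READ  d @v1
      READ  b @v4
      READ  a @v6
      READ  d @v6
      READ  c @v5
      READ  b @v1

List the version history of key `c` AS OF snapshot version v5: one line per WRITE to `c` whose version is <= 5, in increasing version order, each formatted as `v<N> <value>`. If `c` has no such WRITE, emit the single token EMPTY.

Scan writes for key=c with version <= 5:
  v1 WRITE b 21 -> skip
  v2 WRITE a 7 -> skip
  v3 WRITE b 19 -> skip
  v4 WRITE a 8 -> skip
  v5 WRITE c 16 -> keep
  v6 WRITE c 7 -> drop (> snap)
Collected: [(5, 16)]

Answer: v5 16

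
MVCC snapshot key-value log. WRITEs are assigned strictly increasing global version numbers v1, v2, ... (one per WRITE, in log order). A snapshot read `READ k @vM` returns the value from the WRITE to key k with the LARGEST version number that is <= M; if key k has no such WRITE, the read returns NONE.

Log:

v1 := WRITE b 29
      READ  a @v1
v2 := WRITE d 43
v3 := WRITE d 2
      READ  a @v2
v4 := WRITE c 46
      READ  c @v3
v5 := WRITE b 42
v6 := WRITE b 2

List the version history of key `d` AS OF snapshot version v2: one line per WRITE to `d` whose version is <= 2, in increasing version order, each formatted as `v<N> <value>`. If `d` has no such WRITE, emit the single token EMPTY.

Answer: v2 43

Derivation:
Scan writes for key=d with version <= 2:
  v1 WRITE b 29 -> skip
  v2 WRITE d 43 -> keep
  v3 WRITE d 2 -> drop (> snap)
  v4 WRITE c 46 -> skip
  v5 WRITE b 42 -> skip
  v6 WRITE b 2 -> skip
Collected: [(2, 43)]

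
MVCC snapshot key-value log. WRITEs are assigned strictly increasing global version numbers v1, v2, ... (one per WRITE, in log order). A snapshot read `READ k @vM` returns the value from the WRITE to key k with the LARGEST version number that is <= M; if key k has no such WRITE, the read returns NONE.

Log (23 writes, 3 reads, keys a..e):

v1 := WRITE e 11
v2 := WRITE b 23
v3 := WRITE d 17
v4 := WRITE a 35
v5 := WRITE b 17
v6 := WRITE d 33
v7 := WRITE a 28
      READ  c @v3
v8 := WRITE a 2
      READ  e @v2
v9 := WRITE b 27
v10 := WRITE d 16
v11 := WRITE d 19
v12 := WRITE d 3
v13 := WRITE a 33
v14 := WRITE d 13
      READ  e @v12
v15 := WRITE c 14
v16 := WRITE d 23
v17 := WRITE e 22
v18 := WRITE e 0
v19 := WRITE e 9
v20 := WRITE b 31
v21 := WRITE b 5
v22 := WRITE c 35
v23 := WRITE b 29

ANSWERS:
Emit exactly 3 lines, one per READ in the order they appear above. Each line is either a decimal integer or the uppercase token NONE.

Answer: NONE
11
11

Derivation:
v1: WRITE e=11  (e history now [(1, 11)])
v2: WRITE b=23  (b history now [(2, 23)])
v3: WRITE d=17  (d history now [(3, 17)])
v4: WRITE a=35  (a history now [(4, 35)])
v5: WRITE b=17  (b history now [(2, 23), (5, 17)])
v6: WRITE d=33  (d history now [(3, 17), (6, 33)])
v7: WRITE a=28  (a history now [(4, 35), (7, 28)])
READ c @v3: history=[] -> no version <= 3 -> NONE
v8: WRITE a=2  (a history now [(4, 35), (7, 28), (8, 2)])
READ e @v2: history=[(1, 11)] -> pick v1 -> 11
v9: WRITE b=27  (b history now [(2, 23), (5, 17), (9, 27)])
v10: WRITE d=16  (d history now [(3, 17), (6, 33), (10, 16)])
v11: WRITE d=19  (d history now [(3, 17), (6, 33), (10, 16), (11, 19)])
v12: WRITE d=3  (d history now [(3, 17), (6, 33), (10, 16), (11, 19), (12, 3)])
v13: WRITE a=33  (a history now [(4, 35), (7, 28), (8, 2), (13, 33)])
v14: WRITE d=13  (d history now [(3, 17), (6, 33), (10, 16), (11, 19), (12, 3), (14, 13)])
READ e @v12: history=[(1, 11)] -> pick v1 -> 11
v15: WRITE c=14  (c history now [(15, 14)])
v16: WRITE d=23  (d history now [(3, 17), (6, 33), (10, 16), (11, 19), (12, 3), (14, 13), (16, 23)])
v17: WRITE e=22  (e history now [(1, 11), (17, 22)])
v18: WRITE e=0  (e history now [(1, 11), (17, 22), (18, 0)])
v19: WRITE e=9  (e history now [(1, 11), (17, 22), (18, 0), (19, 9)])
v20: WRITE b=31  (b history now [(2, 23), (5, 17), (9, 27), (20, 31)])
v21: WRITE b=5  (b history now [(2, 23), (5, 17), (9, 27), (20, 31), (21, 5)])
v22: WRITE c=35  (c history now [(15, 14), (22, 35)])
v23: WRITE b=29  (b history now [(2, 23), (5, 17), (9, 27), (20, 31), (21, 5), (23, 29)])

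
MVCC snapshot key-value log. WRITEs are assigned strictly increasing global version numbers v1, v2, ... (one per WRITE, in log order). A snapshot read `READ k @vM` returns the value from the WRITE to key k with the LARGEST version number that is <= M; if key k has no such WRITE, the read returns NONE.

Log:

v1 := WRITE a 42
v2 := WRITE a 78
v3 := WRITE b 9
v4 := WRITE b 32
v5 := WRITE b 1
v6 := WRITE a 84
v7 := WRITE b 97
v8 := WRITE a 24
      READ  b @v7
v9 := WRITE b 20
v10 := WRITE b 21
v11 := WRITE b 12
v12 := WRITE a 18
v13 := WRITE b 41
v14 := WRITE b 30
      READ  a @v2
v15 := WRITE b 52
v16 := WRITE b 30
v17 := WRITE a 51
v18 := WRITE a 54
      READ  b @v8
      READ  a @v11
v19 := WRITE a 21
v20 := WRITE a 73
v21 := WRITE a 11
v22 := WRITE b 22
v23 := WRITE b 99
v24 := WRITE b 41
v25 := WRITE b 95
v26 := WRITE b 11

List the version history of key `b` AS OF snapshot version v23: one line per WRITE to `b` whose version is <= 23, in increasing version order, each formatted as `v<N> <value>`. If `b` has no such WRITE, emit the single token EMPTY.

Scan writes for key=b with version <= 23:
  v1 WRITE a 42 -> skip
  v2 WRITE a 78 -> skip
  v3 WRITE b 9 -> keep
  v4 WRITE b 32 -> keep
  v5 WRITE b 1 -> keep
  v6 WRITE a 84 -> skip
  v7 WRITE b 97 -> keep
  v8 WRITE a 24 -> skip
  v9 WRITE b 20 -> keep
  v10 WRITE b 21 -> keep
  v11 WRITE b 12 -> keep
  v12 WRITE a 18 -> skip
  v13 WRITE b 41 -> keep
  v14 WRITE b 30 -> keep
  v15 WRITE b 52 -> keep
  v16 WRITE b 30 -> keep
  v17 WRITE a 51 -> skip
  v18 WRITE a 54 -> skip
  v19 WRITE a 21 -> skip
  v20 WRITE a 73 -> skip
  v21 WRITE a 11 -> skip
  v22 WRITE b 22 -> keep
  v23 WRITE b 99 -> keep
  v24 WRITE b 41 -> drop (> snap)
  v25 WRITE b 95 -> drop (> snap)
  v26 WRITE b 11 -> drop (> snap)
Collected: [(3, 9), (4, 32), (5, 1), (7, 97), (9, 20), (10, 21), (11, 12), (13, 41), (14, 30), (15, 52), (16, 30), (22, 22), (23, 99)]

Answer: v3 9
v4 32
v5 1
v7 97
v9 20
v10 21
v11 12
v13 41
v14 30
v15 52
v16 30
v22 22
v23 99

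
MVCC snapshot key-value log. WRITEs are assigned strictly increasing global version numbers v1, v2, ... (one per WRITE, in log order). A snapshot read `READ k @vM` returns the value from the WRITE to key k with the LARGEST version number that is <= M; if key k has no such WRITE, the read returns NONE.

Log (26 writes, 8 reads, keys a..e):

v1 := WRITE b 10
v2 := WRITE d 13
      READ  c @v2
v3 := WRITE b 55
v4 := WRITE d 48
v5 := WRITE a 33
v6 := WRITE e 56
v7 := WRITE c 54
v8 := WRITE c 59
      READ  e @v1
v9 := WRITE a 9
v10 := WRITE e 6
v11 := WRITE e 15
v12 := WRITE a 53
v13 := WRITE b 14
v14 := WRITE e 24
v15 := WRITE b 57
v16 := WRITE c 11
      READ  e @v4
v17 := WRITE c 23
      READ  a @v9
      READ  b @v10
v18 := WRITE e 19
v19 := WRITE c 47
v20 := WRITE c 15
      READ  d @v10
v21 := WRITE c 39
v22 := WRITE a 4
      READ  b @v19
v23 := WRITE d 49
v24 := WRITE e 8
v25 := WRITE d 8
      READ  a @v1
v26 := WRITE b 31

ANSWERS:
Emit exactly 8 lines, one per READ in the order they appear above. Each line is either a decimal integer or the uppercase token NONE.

Answer: NONE
NONE
NONE
9
55
48
57
NONE

Derivation:
v1: WRITE b=10  (b history now [(1, 10)])
v2: WRITE d=13  (d history now [(2, 13)])
READ c @v2: history=[] -> no version <= 2 -> NONE
v3: WRITE b=55  (b history now [(1, 10), (3, 55)])
v4: WRITE d=48  (d history now [(2, 13), (4, 48)])
v5: WRITE a=33  (a history now [(5, 33)])
v6: WRITE e=56  (e history now [(6, 56)])
v7: WRITE c=54  (c history now [(7, 54)])
v8: WRITE c=59  (c history now [(7, 54), (8, 59)])
READ e @v1: history=[(6, 56)] -> no version <= 1 -> NONE
v9: WRITE a=9  (a history now [(5, 33), (9, 9)])
v10: WRITE e=6  (e history now [(6, 56), (10, 6)])
v11: WRITE e=15  (e history now [(6, 56), (10, 6), (11, 15)])
v12: WRITE a=53  (a history now [(5, 33), (9, 9), (12, 53)])
v13: WRITE b=14  (b history now [(1, 10), (3, 55), (13, 14)])
v14: WRITE e=24  (e history now [(6, 56), (10, 6), (11, 15), (14, 24)])
v15: WRITE b=57  (b history now [(1, 10), (3, 55), (13, 14), (15, 57)])
v16: WRITE c=11  (c history now [(7, 54), (8, 59), (16, 11)])
READ e @v4: history=[(6, 56), (10, 6), (11, 15), (14, 24)] -> no version <= 4 -> NONE
v17: WRITE c=23  (c history now [(7, 54), (8, 59), (16, 11), (17, 23)])
READ a @v9: history=[(5, 33), (9, 9), (12, 53)] -> pick v9 -> 9
READ b @v10: history=[(1, 10), (3, 55), (13, 14), (15, 57)] -> pick v3 -> 55
v18: WRITE e=19  (e history now [(6, 56), (10, 6), (11, 15), (14, 24), (18, 19)])
v19: WRITE c=47  (c history now [(7, 54), (8, 59), (16, 11), (17, 23), (19, 47)])
v20: WRITE c=15  (c history now [(7, 54), (8, 59), (16, 11), (17, 23), (19, 47), (20, 15)])
READ d @v10: history=[(2, 13), (4, 48)] -> pick v4 -> 48
v21: WRITE c=39  (c history now [(7, 54), (8, 59), (16, 11), (17, 23), (19, 47), (20, 15), (21, 39)])
v22: WRITE a=4  (a history now [(5, 33), (9, 9), (12, 53), (22, 4)])
READ b @v19: history=[(1, 10), (3, 55), (13, 14), (15, 57)] -> pick v15 -> 57
v23: WRITE d=49  (d history now [(2, 13), (4, 48), (23, 49)])
v24: WRITE e=8  (e history now [(6, 56), (10, 6), (11, 15), (14, 24), (18, 19), (24, 8)])
v25: WRITE d=8  (d history now [(2, 13), (4, 48), (23, 49), (25, 8)])
READ a @v1: history=[(5, 33), (9, 9), (12, 53), (22, 4)] -> no version <= 1 -> NONE
v26: WRITE b=31  (b history now [(1, 10), (3, 55), (13, 14), (15, 57), (26, 31)])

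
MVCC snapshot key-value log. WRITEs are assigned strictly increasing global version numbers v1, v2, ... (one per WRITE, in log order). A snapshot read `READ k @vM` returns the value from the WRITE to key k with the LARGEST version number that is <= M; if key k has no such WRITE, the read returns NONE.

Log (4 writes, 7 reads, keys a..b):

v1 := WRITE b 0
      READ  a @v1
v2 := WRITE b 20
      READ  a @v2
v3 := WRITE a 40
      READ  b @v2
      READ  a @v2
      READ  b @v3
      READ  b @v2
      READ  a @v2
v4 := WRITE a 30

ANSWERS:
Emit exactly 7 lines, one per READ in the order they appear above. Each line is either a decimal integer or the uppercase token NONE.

Answer: NONE
NONE
20
NONE
20
20
NONE

Derivation:
v1: WRITE b=0  (b history now [(1, 0)])
READ a @v1: history=[] -> no version <= 1 -> NONE
v2: WRITE b=20  (b history now [(1, 0), (2, 20)])
READ a @v2: history=[] -> no version <= 2 -> NONE
v3: WRITE a=40  (a history now [(3, 40)])
READ b @v2: history=[(1, 0), (2, 20)] -> pick v2 -> 20
READ a @v2: history=[(3, 40)] -> no version <= 2 -> NONE
READ b @v3: history=[(1, 0), (2, 20)] -> pick v2 -> 20
READ b @v2: history=[(1, 0), (2, 20)] -> pick v2 -> 20
READ a @v2: history=[(3, 40)] -> no version <= 2 -> NONE
v4: WRITE a=30  (a history now [(3, 40), (4, 30)])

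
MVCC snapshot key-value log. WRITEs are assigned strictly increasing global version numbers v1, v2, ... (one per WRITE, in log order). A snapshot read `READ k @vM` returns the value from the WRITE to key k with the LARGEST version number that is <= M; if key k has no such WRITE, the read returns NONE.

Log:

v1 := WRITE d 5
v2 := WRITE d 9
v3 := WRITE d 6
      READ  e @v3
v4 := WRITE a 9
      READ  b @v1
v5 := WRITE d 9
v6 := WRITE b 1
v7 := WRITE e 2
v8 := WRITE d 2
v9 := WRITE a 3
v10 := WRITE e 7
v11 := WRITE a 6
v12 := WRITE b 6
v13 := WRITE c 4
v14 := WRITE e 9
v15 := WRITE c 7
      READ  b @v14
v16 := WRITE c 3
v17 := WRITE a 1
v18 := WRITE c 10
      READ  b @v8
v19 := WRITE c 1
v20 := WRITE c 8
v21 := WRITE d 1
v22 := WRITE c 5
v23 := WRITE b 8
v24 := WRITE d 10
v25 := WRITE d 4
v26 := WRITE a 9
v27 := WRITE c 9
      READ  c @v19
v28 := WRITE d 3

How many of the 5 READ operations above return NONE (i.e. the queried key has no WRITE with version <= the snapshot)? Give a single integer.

v1: WRITE d=5  (d history now [(1, 5)])
v2: WRITE d=9  (d history now [(1, 5), (2, 9)])
v3: WRITE d=6  (d history now [(1, 5), (2, 9), (3, 6)])
READ e @v3: history=[] -> no version <= 3 -> NONE
v4: WRITE a=9  (a history now [(4, 9)])
READ b @v1: history=[] -> no version <= 1 -> NONE
v5: WRITE d=9  (d history now [(1, 5), (2, 9), (3, 6), (5, 9)])
v6: WRITE b=1  (b history now [(6, 1)])
v7: WRITE e=2  (e history now [(7, 2)])
v8: WRITE d=2  (d history now [(1, 5), (2, 9), (3, 6), (5, 9), (8, 2)])
v9: WRITE a=3  (a history now [(4, 9), (9, 3)])
v10: WRITE e=7  (e history now [(7, 2), (10, 7)])
v11: WRITE a=6  (a history now [(4, 9), (9, 3), (11, 6)])
v12: WRITE b=6  (b history now [(6, 1), (12, 6)])
v13: WRITE c=4  (c history now [(13, 4)])
v14: WRITE e=9  (e history now [(7, 2), (10, 7), (14, 9)])
v15: WRITE c=7  (c history now [(13, 4), (15, 7)])
READ b @v14: history=[(6, 1), (12, 6)] -> pick v12 -> 6
v16: WRITE c=3  (c history now [(13, 4), (15, 7), (16, 3)])
v17: WRITE a=1  (a history now [(4, 9), (9, 3), (11, 6), (17, 1)])
v18: WRITE c=10  (c history now [(13, 4), (15, 7), (16, 3), (18, 10)])
READ b @v8: history=[(6, 1), (12, 6)] -> pick v6 -> 1
v19: WRITE c=1  (c history now [(13, 4), (15, 7), (16, 3), (18, 10), (19, 1)])
v20: WRITE c=8  (c history now [(13, 4), (15, 7), (16, 3), (18, 10), (19, 1), (20, 8)])
v21: WRITE d=1  (d history now [(1, 5), (2, 9), (3, 6), (5, 9), (8, 2), (21, 1)])
v22: WRITE c=5  (c history now [(13, 4), (15, 7), (16, 3), (18, 10), (19, 1), (20, 8), (22, 5)])
v23: WRITE b=8  (b history now [(6, 1), (12, 6), (23, 8)])
v24: WRITE d=10  (d history now [(1, 5), (2, 9), (3, 6), (5, 9), (8, 2), (21, 1), (24, 10)])
v25: WRITE d=4  (d history now [(1, 5), (2, 9), (3, 6), (5, 9), (8, 2), (21, 1), (24, 10), (25, 4)])
v26: WRITE a=9  (a history now [(4, 9), (9, 3), (11, 6), (17, 1), (26, 9)])
v27: WRITE c=9  (c history now [(13, 4), (15, 7), (16, 3), (18, 10), (19, 1), (20, 8), (22, 5), (27, 9)])
READ c @v19: history=[(13, 4), (15, 7), (16, 3), (18, 10), (19, 1), (20, 8), (22, 5), (27, 9)] -> pick v19 -> 1
v28: WRITE d=3  (d history now [(1, 5), (2, 9), (3, 6), (5, 9), (8, 2), (21, 1), (24, 10), (25, 4), (28, 3)])
Read results in order: ['NONE', 'NONE', '6', '1', '1']
NONE count = 2

Answer: 2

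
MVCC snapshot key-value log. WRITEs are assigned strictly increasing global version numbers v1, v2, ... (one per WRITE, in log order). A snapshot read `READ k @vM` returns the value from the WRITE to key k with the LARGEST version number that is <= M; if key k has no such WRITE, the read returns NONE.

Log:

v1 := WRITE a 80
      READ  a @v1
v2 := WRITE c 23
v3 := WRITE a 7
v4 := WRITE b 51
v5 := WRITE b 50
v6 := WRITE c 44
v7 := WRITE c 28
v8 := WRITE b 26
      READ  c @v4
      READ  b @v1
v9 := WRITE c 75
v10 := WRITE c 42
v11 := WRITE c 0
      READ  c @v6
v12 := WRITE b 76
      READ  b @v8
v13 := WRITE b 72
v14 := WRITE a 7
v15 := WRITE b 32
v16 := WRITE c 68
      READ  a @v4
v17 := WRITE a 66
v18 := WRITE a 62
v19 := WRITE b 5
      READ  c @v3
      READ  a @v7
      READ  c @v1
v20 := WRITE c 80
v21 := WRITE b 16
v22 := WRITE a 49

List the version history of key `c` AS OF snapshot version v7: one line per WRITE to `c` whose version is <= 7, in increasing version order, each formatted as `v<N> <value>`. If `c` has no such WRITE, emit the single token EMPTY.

Scan writes for key=c with version <= 7:
  v1 WRITE a 80 -> skip
  v2 WRITE c 23 -> keep
  v3 WRITE a 7 -> skip
  v4 WRITE b 51 -> skip
  v5 WRITE b 50 -> skip
  v6 WRITE c 44 -> keep
  v7 WRITE c 28 -> keep
  v8 WRITE b 26 -> skip
  v9 WRITE c 75 -> drop (> snap)
  v10 WRITE c 42 -> drop (> snap)
  v11 WRITE c 0 -> drop (> snap)
  v12 WRITE b 76 -> skip
  v13 WRITE b 72 -> skip
  v14 WRITE a 7 -> skip
  v15 WRITE b 32 -> skip
  v16 WRITE c 68 -> drop (> snap)
  v17 WRITE a 66 -> skip
  v18 WRITE a 62 -> skip
  v19 WRITE b 5 -> skip
  v20 WRITE c 80 -> drop (> snap)
  v21 WRITE b 16 -> skip
  v22 WRITE a 49 -> skip
Collected: [(2, 23), (6, 44), (7, 28)]

Answer: v2 23
v6 44
v7 28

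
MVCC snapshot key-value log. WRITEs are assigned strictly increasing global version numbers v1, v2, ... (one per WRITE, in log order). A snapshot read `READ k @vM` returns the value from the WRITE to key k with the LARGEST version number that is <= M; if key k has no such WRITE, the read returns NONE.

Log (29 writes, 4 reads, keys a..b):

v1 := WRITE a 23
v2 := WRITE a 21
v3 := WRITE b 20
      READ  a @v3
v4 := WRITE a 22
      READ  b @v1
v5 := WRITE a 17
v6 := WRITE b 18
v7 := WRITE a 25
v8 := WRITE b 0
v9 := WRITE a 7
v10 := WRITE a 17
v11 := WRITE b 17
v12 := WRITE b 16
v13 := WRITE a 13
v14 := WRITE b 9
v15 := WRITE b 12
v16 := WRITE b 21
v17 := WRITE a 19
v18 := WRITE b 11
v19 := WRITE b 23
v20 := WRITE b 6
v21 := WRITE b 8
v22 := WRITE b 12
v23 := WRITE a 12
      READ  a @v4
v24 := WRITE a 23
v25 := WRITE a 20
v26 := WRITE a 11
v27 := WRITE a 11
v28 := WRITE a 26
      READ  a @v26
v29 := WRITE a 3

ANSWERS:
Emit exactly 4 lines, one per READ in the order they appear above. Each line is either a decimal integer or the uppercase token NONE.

Answer: 21
NONE
22
11

Derivation:
v1: WRITE a=23  (a history now [(1, 23)])
v2: WRITE a=21  (a history now [(1, 23), (2, 21)])
v3: WRITE b=20  (b history now [(3, 20)])
READ a @v3: history=[(1, 23), (2, 21)] -> pick v2 -> 21
v4: WRITE a=22  (a history now [(1, 23), (2, 21), (4, 22)])
READ b @v1: history=[(3, 20)] -> no version <= 1 -> NONE
v5: WRITE a=17  (a history now [(1, 23), (2, 21), (4, 22), (5, 17)])
v6: WRITE b=18  (b history now [(3, 20), (6, 18)])
v7: WRITE a=25  (a history now [(1, 23), (2, 21), (4, 22), (5, 17), (7, 25)])
v8: WRITE b=0  (b history now [(3, 20), (6, 18), (8, 0)])
v9: WRITE a=7  (a history now [(1, 23), (2, 21), (4, 22), (5, 17), (7, 25), (9, 7)])
v10: WRITE a=17  (a history now [(1, 23), (2, 21), (4, 22), (5, 17), (7, 25), (9, 7), (10, 17)])
v11: WRITE b=17  (b history now [(3, 20), (6, 18), (8, 0), (11, 17)])
v12: WRITE b=16  (b history now [(3, 20), (6, 18), (8, 0), (11, 17), (12, 16)])
v13: WRITE a=13  (a history now [(1, 23), (2, 21), (4, 22), (5, 17), (7, 25), (9, 7), (10, 17), (13, 13)])
v14: WRITE b=9  (b history now [(3, 20), (6, 18), (8, 0), (11, 17), (12, 16), (14, 9)])
v15: WRITE b=12  (b history now [(3, 20), (6, 18), (8, 0), (11, 17), (12, 16), (14, 9), (15, 12)])
v16: WRITE b=21  (b history now [(3, 20), (6, 18), (8, 0), (11, 17), (12, 16), (14, 9), (15, 12), (16, 21)])
v17: WRITE a=19  (a history now [(1, 23), (2, 21), (4, 22), (5, 17), (7, 25), (9, 7), (10, 17), (13, 13), (17, 19)])
v18: WRITE b=11  (b history now [(3, 20), (6, 18), (8, 0), (11, 17), (12, 16), (14, 9), (15, 12), (16, 21), (18, 11)])
v19: WRITE b=23  (b history now [(3, 20), (6, 18), (8, 0), (11, 17), (12, 16), (14, 9), (15, 12), (16, 21), (18, 11), (19, 23)])
v20: WRITE b=6  (b history now [(3, 20), (6, 18), (8, 0), (11, 17), (12, 16), (14, 9), (15, 12), (16, 21), (18, 11), (19, 23), (20, 6)])
v21: WRITE b=8  (b history now [(3, 20), (6, 18), (8, 0), (11, 17), (12, 16), (14, 9), (15, 12), (16, 21), (18, 11), (19, 23), (20, 6), (21, 8)])
v22: WRITE b=12  (b history now [(3, 20), (6, 18), (8, 0), (11, 17), (12, 16), (14, 9), (15, 12), (16, 21), (18, 11), (19, 23), (20, 6), (21, 8), (22, 12)])
v23: WRITE a=12  (a history now [(1, 23), (2, 21), (4, 22), (5, 17), (7, 25), (9, 7), (10, 17), (13, 13), (17, 19), (23, 12)])
READ a @v4: history=[(1, 23), (2, 21), (4, 22), (5, 17), (7, 25), (9, 7), (10, 17), (13, 13), (17, 19), (23, 12)] -> pick v4 -> 22
v24: WRITE a=23  (a history now [(1, 23), (2, 21), (4, 22), (5, 17), (7, 25), (9, 7), (10, 17), (13, 13), (17, 19), (23, 12), (24, 23)])
v25: WRITE a=20  (a history now [(1, 23), (2, 21), (4, 22), (5, 17), (7, 25), (9, 7), (10, 17), (13, 13), (17, 19), (23, 12), (24, 23), (25, 20)])
v26: WRITE a=11  (a history now [(1, 23), (2, 21), (4, 22), (5, 17), (7, 25), (9, 7), (10, 17), (13, 13), (17, 19), (23, 12), (24, 23), (25, 20), (26, 11)])
v27: WRITE a=11  (a history now [(1, 23), (2, 21), (4, 22), (5, 17), (7, 25), (9, 7), (10, 17), (13, 13), (17, 19), (23, 12), (24, 23), (25, 20), (26, 11), (27, 11)])
v28: WRITE a=26  (a history now [(1, 23), (2, 21), (4, 22), (5, 17), (7, 25), (9, 7), (10, 17), (13, 13), (17, 19), (23, 12), (24, 23), (25, 20), (26, 11), (27, 11), (28, 26)])
READ a @v26: history=[(1, 23), (2, 21), (4, 22), (5, 17), (7, 25), (9, 7), (10, 17), (13, 13), (17, 19), (23, 12), (24, 23), (25, 20), (26, 11), (27, 11), (28, 26)] -> pick v26 -> 11
v29: WRITE a=3  (a history now [(1, 23), (2, 21), (4, 22), (5, 17), (7, 25), (9, 7), (10, 17), (13, 13), (17, 19), (23, 12), (24, 23), (25, 20), (26, 11), (27, 11), (28, 26), (29, 3)])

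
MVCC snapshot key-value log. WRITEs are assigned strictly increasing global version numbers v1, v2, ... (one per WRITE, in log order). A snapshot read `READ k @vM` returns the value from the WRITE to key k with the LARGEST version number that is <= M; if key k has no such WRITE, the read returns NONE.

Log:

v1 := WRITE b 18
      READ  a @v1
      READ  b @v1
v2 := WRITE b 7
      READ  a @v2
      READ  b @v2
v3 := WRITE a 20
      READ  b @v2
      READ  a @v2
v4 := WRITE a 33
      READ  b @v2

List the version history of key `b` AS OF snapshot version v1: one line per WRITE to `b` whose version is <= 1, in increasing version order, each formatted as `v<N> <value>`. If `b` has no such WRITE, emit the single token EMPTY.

Scan writes for key=b with version <= 1:
  v1 WRITE b 18 -> keep
  v2 WRITE b 7 -> drop (> snap)
  v3 WRITE a 20 -> skip
  v4 WRITE a 33 -> skip
Collected: [(1, 18)]

Answer: v1 18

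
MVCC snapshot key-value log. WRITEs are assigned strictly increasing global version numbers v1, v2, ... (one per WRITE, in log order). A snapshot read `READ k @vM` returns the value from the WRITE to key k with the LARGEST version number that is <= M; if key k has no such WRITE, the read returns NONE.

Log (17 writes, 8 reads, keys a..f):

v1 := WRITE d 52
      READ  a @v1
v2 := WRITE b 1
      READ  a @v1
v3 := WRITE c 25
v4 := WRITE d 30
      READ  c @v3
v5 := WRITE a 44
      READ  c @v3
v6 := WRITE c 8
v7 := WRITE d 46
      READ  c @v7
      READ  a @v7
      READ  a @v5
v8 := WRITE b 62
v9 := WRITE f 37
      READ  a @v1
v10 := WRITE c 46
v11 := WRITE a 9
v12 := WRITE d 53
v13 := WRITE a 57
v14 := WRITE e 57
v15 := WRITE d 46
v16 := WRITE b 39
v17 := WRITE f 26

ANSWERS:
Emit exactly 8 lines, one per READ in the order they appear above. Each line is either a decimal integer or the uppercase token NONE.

Answer: NONE
NONE
25
25
8
44
44
NONE

Derivation:
v1: WRITE d=52  (d history now [(1, 52)])
READ a @v1: history=[] -> no version <= 1 -> NONE
v2: WRITE b=1  (b history now [(2, 1)])
READ a @v1: history=[] -> no version <= 1 -> NONE
v3: WRITE c=25  (c history now [(3, 25)])
v4: WRITE d=30  (d history now [(1, 52), (4, 30)])
READ c @v3: history=[(3, 25)] -> pick v3 -> 25
v5: WRITE a=44  (a history now [(5, 44)])
READ c @v3: history=[(3, 25)] -> pick v3 -> 25
v6: WRITE c=8  (c history now [(3, 25), (6, 8)])
v7: WRITE d=46  (d history now [(1, 52), (4, 30), (7, 46)])
READ c @v7: history=[(3, 25), (6, 8)] -> pick v6 -> 8
READ a @v7: history=[(5, 44)] -> pick v5 -> 44
READ a @v5: history=[(5, 44)] -> pick v5 -> 44
v8: WRITE b=62  (b history now [(2, 1), (8, 62)])
v9: WRITE f=37  (f history now [(9, 37)])
READ a @v1: history=[(5, 44)] -> no version <= 1 -> NONE
v10: WRITE c=46  (c history now [(3, 25), (6, 8), (10, 46)])
v11: WRITE a=9  (a history now [(5, 44), (11, 9)])
v12: WRITE d=53  (d history now [(1, 52), (4, 30), (7, 46), (12, 53)])
v13: WRITE a=57  (a history now [(5, 44), (11, 9), (13, 57)])
v14: WRITE e=57  (e history now [(14, 57)])
v15: WRITE d=46  (d history now [(1, 52), (4, 30), (7, 46), (12, 53), (15, 46)])
v16: WRITE b=39  (b history now [(2, 1), (8, 62), (16, 39)])
v17: WRITE f=26  (f history now [(9, 37), (17, 26)])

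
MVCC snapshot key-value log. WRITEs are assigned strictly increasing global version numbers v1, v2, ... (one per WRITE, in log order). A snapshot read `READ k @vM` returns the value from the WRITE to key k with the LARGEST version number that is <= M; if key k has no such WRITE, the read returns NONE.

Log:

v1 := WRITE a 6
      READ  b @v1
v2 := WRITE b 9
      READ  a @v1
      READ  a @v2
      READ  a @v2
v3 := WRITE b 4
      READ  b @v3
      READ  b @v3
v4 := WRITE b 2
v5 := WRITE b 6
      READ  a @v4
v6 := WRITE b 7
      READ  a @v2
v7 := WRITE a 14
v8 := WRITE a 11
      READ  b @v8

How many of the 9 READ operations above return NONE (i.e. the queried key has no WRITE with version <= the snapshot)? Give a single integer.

v1: WRITE a=6  (a history now [(1, 6)])
READ b @v1: history=[] -> no version <= 1 -> NONE
v2: WRITE b=9  (b history now [(2, 9)])
READ a @v1: history=[(1, 6)] -> pick v1 -> 6
READ a @v2: history=[(1, 6)] -> pick v1 -> 6
READ a @v2: history=[(1, 6)] -> pick v1 -> 6
v3: WRITE b=4  (b history now [(2, 9), (3, 4)])
READ b @v3: history=[(2, 9), (3, 4)] -> pick v3 -> 4
READ b @v3: history=[(2, 9), (3, 4)] -> pick v3 -> 4
v4: WRITE b=2  (b history now [(2, 9), (3, 4), (4, 2)])
v5: WRITE b=6  (b history now [(2, 9), (3, 4), (4, 2), (5, 6)])
READ a @v4: history=[(1, 6)] -> pick v1 -> 6
v6: WRITE b=7  (b history now [(2, 9), (3, 4), (4, 2), (5, 6), (6, 7)])
READ a @v2: history=[(1, 6)] -> pick v1 -> 6
v7: WRITE a=14  (a history now [(1, 6), (7, 14)])
v8: WRITE a=11  (a history now [(1, 6), (7, 14), (8, 11)])
READ b @v8: history=[(2, 9), (3, 4), (4, 2), (5, 6), (6, 7)] -> pick v6 -> 7
Read results in order: ['NONE', '6', '6', '6', '4', '4', '6', '6', '7']
NONE count = 1

Answer: 1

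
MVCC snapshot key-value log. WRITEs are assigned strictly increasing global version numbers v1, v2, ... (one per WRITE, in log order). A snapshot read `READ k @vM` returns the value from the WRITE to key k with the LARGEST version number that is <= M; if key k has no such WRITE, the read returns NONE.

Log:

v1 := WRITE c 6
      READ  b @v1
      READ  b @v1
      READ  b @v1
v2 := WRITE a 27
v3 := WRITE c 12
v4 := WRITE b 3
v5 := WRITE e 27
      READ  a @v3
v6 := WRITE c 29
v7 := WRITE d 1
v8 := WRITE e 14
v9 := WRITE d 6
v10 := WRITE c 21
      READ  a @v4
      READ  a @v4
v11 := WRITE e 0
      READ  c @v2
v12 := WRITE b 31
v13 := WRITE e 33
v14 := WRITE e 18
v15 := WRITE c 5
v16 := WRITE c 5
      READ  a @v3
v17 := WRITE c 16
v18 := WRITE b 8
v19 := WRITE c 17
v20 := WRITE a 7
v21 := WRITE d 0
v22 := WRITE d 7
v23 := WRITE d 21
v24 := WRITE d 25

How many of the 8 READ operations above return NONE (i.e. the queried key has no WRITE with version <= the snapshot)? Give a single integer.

v1: WRITE c=6  (c history now [(1, 6)])
READ b @v1: history=[] -> no version <= 1 -> NONE
READ b @v1: history=[] -> no version <= 1 -> NONE
READ b @v1: history=[] -> no version <= 1 -> NONE
v2: WRITE a=27  (a history now [(2, 27)])
v3: WRITE c=12  (c history now [(1, 6), (3, 12)])
v4: WRITE b=3  (b history now [(4, 3)])
v5: WRITE e=27  (e history now [(5, 27)])
READ a @v3: history=[(2, 27)] -> pick v2 -> 27
v6: WRITE c=29  (c history now [(1, 6), (3, 12), (6, 29)])
v7: WRITE d=1  (d history now [(7, 1)])
v8: WRITE e=14  (e history now [(5, 27), (8, 14)])
v9: WRITE d=6  (d history now [(7, 1), (9, 6)])
v10: WRITE c=21  (c history now [(1, 6), (3, 12), (6, 29), (10, 21)])
READ a @v4: history=[(2, 27)] -> pick v2 -> 27
READ a @v4: history=[(2, 27)] -> pick v2 -> 27
v11: WRITE e=0  (e history now [(5, 27), (8, 14), (11, 0)])
READ c @v2: history=[(1, 6), (3, 12), (6, 29), (10, 21)] -> pick v1 -> 6
v12: WRITE b=31  (b history now [(4, 3), (12, 31)])
v13: WRITE e=33  (e history now [(5, 27), (8, 14), (11, 0), (13, 33)])
v14: WRITE e=18  (e history now [(5, 27), (8, 14), (11, 0), (13, 33), (14, 18)])
v15: WRITE c=5  (c history now [(1, 6), (3, 12), (6, 29), (10, 21), (15, 5)])
v16: WRITE c=5  (c history now [(1, 6), (3, 12), (6, 29), (10, 21), (15, 5), (16, 5)])
READ a @v3: history=[(2, 27)] -> pick v2 -> 27
v17: WRITE c=16  (c history now [(1, 6), (3, 12), (6, 29), (10, 21), (15, 5), (16, 5), (17, 16)])
v18: WRITE b=8  (b history now [(4, 3), (12, 31), (18, 8)])
v19: WRITE c=17  (c history now [(1, 6), (3, 12), (6, 29), (10, 21), (15, 5), (16, 5), (17, 16), (19, 17)])
v20: WRITE a=7  (a history now [(2, 27), (20, 7)])
v21: WRITE d=0  (d history now [(7, 1), (9, 6), (21, 0)])
v22: WRITE d=7  (d history now [(7, 1), (9, 6), (21, 0), (22, 7)])
v23: WRITE d=21  (d history now [(7, 1), (9, 6), (21, 0), (22, 7), (23, 21)])
v24: WRITE d=25  (d history now [(7, 1), (9, 6), (21, 0), (22, 7), (23, 21), (24, 25)])
Read results in order: ['NONE', 'NONE', 'NONE', '27', '27', '27', '6', '27']
NONE count = 3

Answer: 3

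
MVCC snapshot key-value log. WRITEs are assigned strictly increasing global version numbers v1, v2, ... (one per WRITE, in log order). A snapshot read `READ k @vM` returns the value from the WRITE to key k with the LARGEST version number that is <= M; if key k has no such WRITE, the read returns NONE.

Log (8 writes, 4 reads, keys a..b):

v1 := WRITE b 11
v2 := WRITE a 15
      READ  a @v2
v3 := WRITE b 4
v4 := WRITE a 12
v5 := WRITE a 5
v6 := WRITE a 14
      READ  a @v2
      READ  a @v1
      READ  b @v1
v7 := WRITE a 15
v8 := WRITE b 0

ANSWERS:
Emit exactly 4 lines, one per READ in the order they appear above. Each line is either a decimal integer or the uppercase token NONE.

v1: WRITE b=11  (b history now [(1, 11)])
v2: WRITE a=15  (a history now [(2, 15)])
READ a @v2: history=[(2, 15)] -> pick v2 -> 15
v3: WRITE b=4  (b history now [(1, 11), (3, 4)])
v4: WRITE a=12  (a history now [(2, 15), (4, 12)])
v5: WRITE a=5  (a history now [(2, 15), (4, 12), (5, 5)])
v6: WRITE a=14  (a history now [(2, 15), (4, 12), (5, 5), (6, 14)])
READ a @v2: history=[(2, 15), (4, 12), (5, 5), (6, 14)] -> pick v2 -> 15
READ a @v1: history=[(2, 15), (4, 12), (5, 5), (6, 14)] -> no version <= 1 -> NONE
READ b @v1: history=[(1, 11), (3, 4)] -> pick v1 -> 11
v7: WRITE a=15  (a history now [(2, 15), (4, 12), (5, 5), (6, 14), (7, 15)])
v8: WRITE b=0  (b history now [(1, 11), (3, 4), (8, 0)])

Answer: 15
15
NONE
11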